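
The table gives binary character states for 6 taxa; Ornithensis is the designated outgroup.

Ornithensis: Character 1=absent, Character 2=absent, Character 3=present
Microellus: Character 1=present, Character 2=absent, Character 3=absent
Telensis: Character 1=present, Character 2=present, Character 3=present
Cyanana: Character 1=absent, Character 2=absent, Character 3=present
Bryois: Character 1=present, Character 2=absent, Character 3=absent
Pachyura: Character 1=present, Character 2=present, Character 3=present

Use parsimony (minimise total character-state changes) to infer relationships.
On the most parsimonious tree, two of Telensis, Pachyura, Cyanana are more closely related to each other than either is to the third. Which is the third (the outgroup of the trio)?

Character polarity is set by the outgroup: the derived state is whichever differs from the outgroup's state, so for Character 3 the derived state is 'absent', and for the remaining characters it is 'present'.
Only Bryois, Microellus, Pachyura, and Telensis show the derived state 'present' for Character 1, supporting them as a clade.
Only Pachyura and Telensis show the derived state 'present' for Character 2, supporting them as a clade.
Character 3 (derived state 'absent') is shared by Bryois and Microellus — a synapomorphy uniting that clade.
Most parsimonious ingroup topology: (((Microellus,Bryois),(Telensis,Pachyura)),Cyanana).
Pachyura and Telensis share a more recent common ancestor with each other than either does with Cyanana, so Cyanana is the least closely related of the three.

Cyanana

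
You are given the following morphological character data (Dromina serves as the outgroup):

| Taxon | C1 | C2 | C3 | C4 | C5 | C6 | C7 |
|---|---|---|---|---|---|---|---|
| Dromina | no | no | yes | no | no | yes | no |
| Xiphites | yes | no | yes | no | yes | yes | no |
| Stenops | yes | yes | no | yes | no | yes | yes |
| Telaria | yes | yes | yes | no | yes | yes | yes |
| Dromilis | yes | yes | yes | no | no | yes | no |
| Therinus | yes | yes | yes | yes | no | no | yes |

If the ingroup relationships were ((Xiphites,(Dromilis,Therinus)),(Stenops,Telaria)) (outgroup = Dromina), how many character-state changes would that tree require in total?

Map each character onto ((Xiphites,(Dromilis,Therinus)),(Stenops,Telaria)) (rooted by Dromina) and count the minimum state changes it requires (Fitch parsimony):
C1: 1; C2: 2; C3: 1; C4: 2; C5: 2; C6: 1; C7: 2.
Total tree length = 11.

11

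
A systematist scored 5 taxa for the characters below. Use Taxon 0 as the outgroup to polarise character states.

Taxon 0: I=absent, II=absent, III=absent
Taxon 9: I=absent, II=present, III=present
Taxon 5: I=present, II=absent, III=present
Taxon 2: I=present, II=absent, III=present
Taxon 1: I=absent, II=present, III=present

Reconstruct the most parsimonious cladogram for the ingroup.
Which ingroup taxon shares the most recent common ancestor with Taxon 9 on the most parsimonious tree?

Taxon 1

The outgroup has state 'absent' for every character, so 'present' is the derived state throughout.
I (derived state 'present') is shared by Taxon 2 and Taxon 5 — a synapomorphy uniting that clade.
II: derived state 'present' in Taxon 1 and Taxon 9 only — synapomorphy for {Taxon 1, Taxon 9}.
All ingroup taxa share the derived state 'present' for III; it defines the ingroup but does not resolve relationships within it.
Most parsimonious ingroup topology: ((Taxon 9,Taxon 1),(Taxon 5,Taxon 2)).
Taxon 9 and Taxon 1 form a cherry on this tree, so they are sister taxa.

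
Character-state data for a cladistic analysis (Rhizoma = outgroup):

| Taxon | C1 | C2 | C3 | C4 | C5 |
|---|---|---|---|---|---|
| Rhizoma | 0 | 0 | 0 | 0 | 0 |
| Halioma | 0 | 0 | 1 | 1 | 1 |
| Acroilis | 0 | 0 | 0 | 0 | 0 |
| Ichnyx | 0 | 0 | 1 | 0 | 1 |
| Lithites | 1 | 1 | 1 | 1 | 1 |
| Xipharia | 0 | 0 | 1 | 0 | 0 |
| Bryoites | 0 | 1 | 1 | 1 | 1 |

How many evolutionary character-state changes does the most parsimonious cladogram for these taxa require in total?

The outgroup has state '0' for every character, so '1' is the derived state throughout.
C1 (derived state '1') is unique to Lithites (autapomorphy; uninformative for grouping).
Only Bryoites and Lithites show the derived state '1' for C2, supporting them as a clade.
C3 (derived state '1') is shared by Bryoites, Halioma, Ichnyx, Lithites, and Xipharia — a synapomorphy uniting that clade.
Only Bryoites, Halioma, and Lithites show the derived state '1' for C4, supporting them as a clade.
Only Bryoites, Halioma, Ichnyx, and Lithites show the derived state '1' for C5, supporting them as a clade.
Most parsimonious ingroup topology: ((((Halioma,(Lithites,Bryoites)),Ichnyx),Xipharia),Acroilis).
Changes per character on this tree: C1: 1; C2: 1; C3: 1; C4: 1; C5: 1.
Total = 5.

5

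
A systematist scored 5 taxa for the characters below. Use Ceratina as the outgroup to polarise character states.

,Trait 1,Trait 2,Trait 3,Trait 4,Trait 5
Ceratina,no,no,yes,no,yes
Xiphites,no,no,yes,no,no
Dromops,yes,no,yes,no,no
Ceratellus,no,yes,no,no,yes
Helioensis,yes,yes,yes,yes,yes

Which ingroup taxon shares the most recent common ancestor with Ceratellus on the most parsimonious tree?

Helioensis

Character polarity is set by the outgroup: the derived state is whichever differs from the outgroup's state, so for Trait 3, Trait 5 the derived state is 'no', and for the remaining characters it is 'yes'.
Trait 1 (state 'yes') occurs in Dromops and Helioensis but conflicts with the nesting implied by the other characters — most parsimoniously interpreted as homoplasy.
Trait 2 (derived state 'yes') is shared by Ceratellus and Helioensis — a synapomorphy uniting that clade.
Trait 3 (derived state 'no') is unique to Ceratellus (autapomorphy; uninformative for grouping).
Trait 4 (derived state 'yes') is unique to Helioensis (autapomorphy; uninformative for grouping).
Trait 5 (derived state 'no') is shared by Dromops and Xiphites — a synapomorphy uniting that clade.
Most parsimonious ingroup topology: ((Xiphites,Dromops),(Ceratellus,Helioensis)).
Ceratellus and Helioensis form a cherry on this tree, so they are sister taxa.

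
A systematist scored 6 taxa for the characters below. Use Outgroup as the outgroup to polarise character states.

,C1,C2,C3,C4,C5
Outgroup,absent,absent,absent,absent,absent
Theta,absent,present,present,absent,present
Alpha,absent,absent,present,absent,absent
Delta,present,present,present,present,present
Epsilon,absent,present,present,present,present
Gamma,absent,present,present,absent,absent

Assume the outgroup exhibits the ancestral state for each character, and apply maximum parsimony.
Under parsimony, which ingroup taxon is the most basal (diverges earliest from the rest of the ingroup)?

The outgroup has state 'absent' for every character, so 'present' is the derived state throughout.
C1: derived state 'present' in Delta only — an autapomorphy, so it tells us nothing about relationships among taxa.
C2: derived state 'present' in Delta, Epsilon, Gamma, and Theta only — synapomorphy for {Delta, Epsilon, Gamma, Theta}.
All ingroup taxa share the derived state 'present' for C3; it defines the ingroup but does not resolve relationships within it.
Only Delta and Epsilon show the derived state 'present' for C4, supporting them as a clade.
C5: derived state 'present' in Delta, Epsilon, and Theta only — synapomorphy for {Delta, Epsilon, Theta}.
Most parsimonious ingroup topology: (((Theta,(Delta,Epsilon)),Gamma),Alpha).
Alpha is sister to the clade containing all other ingroup taxa, so it is the earliest-diverging (most basal) ingroup lineage.

Alpha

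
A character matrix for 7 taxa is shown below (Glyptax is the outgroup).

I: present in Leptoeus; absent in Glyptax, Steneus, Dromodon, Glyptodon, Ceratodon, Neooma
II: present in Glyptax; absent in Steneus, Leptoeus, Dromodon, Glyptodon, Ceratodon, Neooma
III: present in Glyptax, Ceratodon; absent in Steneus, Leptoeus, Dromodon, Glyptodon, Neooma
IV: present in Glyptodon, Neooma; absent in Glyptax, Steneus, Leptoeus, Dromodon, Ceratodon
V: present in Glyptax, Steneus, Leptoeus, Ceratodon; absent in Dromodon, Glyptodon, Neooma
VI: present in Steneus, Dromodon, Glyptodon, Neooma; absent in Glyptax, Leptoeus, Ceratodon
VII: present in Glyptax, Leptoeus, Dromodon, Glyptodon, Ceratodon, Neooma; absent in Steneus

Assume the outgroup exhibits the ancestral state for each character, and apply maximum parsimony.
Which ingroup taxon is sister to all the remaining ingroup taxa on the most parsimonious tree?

Character polarity is set by the outgroup: the derived state is whichever differs from the outgroup's state, so for II, III, V, VII the derived state is 'absent', and for the remaining characters it is 'present'.
I: derived state 'present' in Leptoeus only — an autapomorphy, so it tells us nothing about relationships among taxa.
II (derived state 'absent') is shared by all ingroup taxa — unites the whole ingroup.
III: derived state 'absent' in Dromodon, Glyptodon, Leptoeus, Neooma, and Steneus only — synapomorphy for {Dromodon, Glyptodon, Leptoeus, Neooma, Steneus}.
IV: derived state 'present' in Glyptodon and Neooma only — synapomorphy for {Glyptodon, Neooma}.
V (derived state 'absent') is shared by Dromodon, Glyptodon, and Neooma — a synapomorphy uniting that clade.
VI: derived state 'present' in Dromodon, Glyptodon, Neooma, and Steneus only — synapomorphy for {Dromodon, Glyptodon, Neooma, Steneus}.
VII (derived state 'absent') is unique to Steneus (autapomorphy; uninformative for grouping).
Most parsimonious ingroup topology: (((Steneus,(Dromodon,(Glyptodon,Neooma))),Leptoeus),Ceratodon).
Ceratodon is sister to the clade containing all other ingroup taxa, so it is the earliest-diverging (most basal) ingroup lineage.

Ceratodon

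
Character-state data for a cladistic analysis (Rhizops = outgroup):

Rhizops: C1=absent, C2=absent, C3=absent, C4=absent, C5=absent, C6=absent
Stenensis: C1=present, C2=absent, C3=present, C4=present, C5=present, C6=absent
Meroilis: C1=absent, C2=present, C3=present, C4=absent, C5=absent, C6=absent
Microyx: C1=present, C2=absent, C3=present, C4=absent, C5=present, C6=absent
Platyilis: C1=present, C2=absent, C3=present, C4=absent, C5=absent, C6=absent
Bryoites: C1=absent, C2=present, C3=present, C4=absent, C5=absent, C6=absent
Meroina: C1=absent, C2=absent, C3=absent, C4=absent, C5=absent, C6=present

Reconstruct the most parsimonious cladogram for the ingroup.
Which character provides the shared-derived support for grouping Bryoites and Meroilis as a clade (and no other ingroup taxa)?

The outgroup has state 'absent' for every character, so 'present' is the derived state throughout.
Only Microyx, Platyilis, and Stenensis show the derived state 'present' for C1, supporting them as a clade.
C2: derived state 'present' in Bryoites and Meroilis only — synapomorphy for {Bryoites, Meroilis}.
C3 (derived state 'present') is shared by Bryoites, Meroilis, Microyx, Platyilis, and Stenensis — a synapomorphy uniting that clade.
C4: derived state 'present' in Stenensis only — an autapomorphy, so it tells us nothing about relationships among taxa.
C5 (derived state 'present') is shared by Microyx and Stenensis — a synapomorphy uniting that clade.
C6 (derived state 'present') is unique to Meroina (autapomorphy; uninformative for grouping).
Most parsimonious ingroup topology: ((((Stenensis,Microyx),Platyilis),(Meroilis,Bryoites)),Meroina).
The clade {Bryoites, Meroilis} is supported by C2: its derived state 'present' occurs in exactly those taxa and in no other taxon (including the outgroup).

C2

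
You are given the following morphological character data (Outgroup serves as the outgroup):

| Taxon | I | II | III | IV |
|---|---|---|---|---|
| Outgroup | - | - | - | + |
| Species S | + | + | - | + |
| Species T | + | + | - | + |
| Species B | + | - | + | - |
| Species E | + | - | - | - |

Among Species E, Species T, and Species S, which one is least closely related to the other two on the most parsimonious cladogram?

Character polarity is set by the outgroup: the derived state is whichever differs from the outgroup's state, so for IV the derived state is '-', and for the remaining characters it is '+'.
I (derived state '+') is shared by all ingroup taxa — unites the whole ingroup.
II (derived state '+') is shared by Species S and Species T — a synapomorphy uniting that clade.
III (derived state '+') is unique to Species B (autapomorphy; uninformative for grouping).
Only Species B and Species E show the derived state '-' for IV, supporting them as a clade.
Most parsimonious ingroup topology: ((Species S,Species T),(Species B,Species E)).
Species T and Species S share a more recent common ancestor with each other than either does with Species E, so Species E is the least closely related of the three.

Species E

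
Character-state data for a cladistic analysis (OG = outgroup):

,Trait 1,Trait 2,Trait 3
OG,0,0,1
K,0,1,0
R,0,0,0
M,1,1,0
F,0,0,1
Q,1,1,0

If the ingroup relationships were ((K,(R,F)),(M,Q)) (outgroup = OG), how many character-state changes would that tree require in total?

Map each character onto ((K,(R,F)),(M,Q)) (rooted by OG) and count the minimum state changes it requires (Fitch parsimony):
Trait 1: 1; Trait 2: 2; Trait 3: 2.
Total tree length = 5.

5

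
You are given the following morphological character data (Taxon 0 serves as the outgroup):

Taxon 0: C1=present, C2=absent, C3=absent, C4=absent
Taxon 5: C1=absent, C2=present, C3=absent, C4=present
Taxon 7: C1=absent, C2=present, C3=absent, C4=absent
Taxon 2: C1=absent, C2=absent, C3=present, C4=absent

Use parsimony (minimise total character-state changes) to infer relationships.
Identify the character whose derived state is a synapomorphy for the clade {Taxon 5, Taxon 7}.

Character polarity is set by the outgroup: the derived state is whichever differs from the outgroup's state, so for C1 the derived state is 'absent', and for the remaining characters it is 'present'.
All ingroup taxa share the derived state 'absent' for C1; it defines the ingroup but does not resolve relationships within it.
Only Taxon 5 and Taxon 7 show the derived state 'present' for C2, supporting them as a clade.
C3: derived state 'present' in Taxon 2 only — an autapomorphy, so it tells us nothing about relationships among taxa.
C4 (derived state 'present') is unique to Taxon 5 (autapomorphy; uninformative for grouping).
Most parsimonious ingroup topology: ((Taxon 5,Taxon 7),Taxon 2).
The clade {Taxon 5, Taxon 7} is supported by C2: its derived state 'present' occurs in exactly those taxa and in no other taxon (including the outgroup).

C2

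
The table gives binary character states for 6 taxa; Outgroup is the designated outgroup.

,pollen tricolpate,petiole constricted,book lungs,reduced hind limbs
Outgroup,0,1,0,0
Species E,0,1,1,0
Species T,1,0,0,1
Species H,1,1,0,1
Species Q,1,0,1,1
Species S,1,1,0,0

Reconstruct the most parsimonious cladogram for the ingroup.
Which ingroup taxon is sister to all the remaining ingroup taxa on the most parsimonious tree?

Species E

Character polarity is set by the outgroup: the derived state is whichever differs from the outgroup's state, so for petiole constricted the derived state is '0', and for the remaining characters it is '1'.
pollen tricolpate: derived state '1' in Species H, Species Q, Species S, and Species T only — synapomorphy for {Species H, Species Q, Species S, Species T}.
petiole constricted (derived state '0') is shared by Species Q and Species T — a synapomorphy uniting that clade.
book lungs (state '1') occurs in Species E and Species Q but conflicts with the nesting implied by the other characters — most parsimoniously interpreted as homoplasy.
Only Species H, Species Q, and Species T show the derived state '1' for reduced hind limbs, supporting them as a clade.
Most parsimonious ingroup topology: (Species E,(((Species T,Species Q),Species H),Species S)).
Species E is sister to the clade containing all other ingroup taxa, so it is the earliest-diverging (most basal) ingroup lineage.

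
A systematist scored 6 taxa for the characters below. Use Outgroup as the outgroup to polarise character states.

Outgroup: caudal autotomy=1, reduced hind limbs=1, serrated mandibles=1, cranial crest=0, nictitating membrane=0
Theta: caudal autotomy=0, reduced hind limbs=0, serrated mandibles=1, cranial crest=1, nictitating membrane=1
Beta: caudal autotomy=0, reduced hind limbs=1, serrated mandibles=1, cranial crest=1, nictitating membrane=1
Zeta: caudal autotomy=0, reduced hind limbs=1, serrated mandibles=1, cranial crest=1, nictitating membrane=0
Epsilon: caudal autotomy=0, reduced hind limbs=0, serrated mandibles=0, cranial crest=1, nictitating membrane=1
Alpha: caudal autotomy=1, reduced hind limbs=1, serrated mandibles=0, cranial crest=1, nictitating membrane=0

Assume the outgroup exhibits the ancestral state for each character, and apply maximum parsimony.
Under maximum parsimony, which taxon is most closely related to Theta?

Character polarity is set by the outgroup: the derived state is whichever differs from the outgroup's state, so for caudal autotomy, reduced hind limbs, serrated mandibles the derived state is '0', and for the remaining characters it is '1'.
Only Beta, Epsilon, Theta, and Zeta show the derived state '0' for caudal autotomy, supporting them as a clade.
Only Epsilon and Theta show the derived state '0' for reduced hind limbs, supporting them as a clade.
serrated mandibles (state '0') occurs in Alpha and Epsilon but conflicts with the nesting implied by the other characters — most parsimoniously interpreted as homoplasy.
All ingroup taxa share the derived state '1' for cranial crest; it defines the ingroup but does not resolve relationships within it.
nictitating membrane: derived state '1' in Beta, Epsilon, and Theta only — synapomorphy for {Beta, Epsilon, Theta}.
Most parsimonious ingroup topology: ((((Theta,Epsilon),Beta),Zeta),Alpha).
Theta and Epsilon form a cherry on this tree, so they are sister taxa.

Epsilon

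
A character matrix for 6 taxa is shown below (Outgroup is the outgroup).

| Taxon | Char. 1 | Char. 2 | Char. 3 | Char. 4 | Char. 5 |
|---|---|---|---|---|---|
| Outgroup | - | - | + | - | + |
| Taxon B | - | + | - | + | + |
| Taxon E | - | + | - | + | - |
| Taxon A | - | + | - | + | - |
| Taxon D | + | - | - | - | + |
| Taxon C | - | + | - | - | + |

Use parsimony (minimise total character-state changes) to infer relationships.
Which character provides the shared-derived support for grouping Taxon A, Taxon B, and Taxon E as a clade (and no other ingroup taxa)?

Char. 4

Character polarity is set by the outgroup: the derived state is whichever differs from the outgroup's state, so for Char. 3, Char. 5 the derived state is '-', and for the remaining characters it is '+'.
Char. 1: derived state '+' in Taxon D only — an autapomorphy, so it tells us nothing about relationships among taxa.
Char. 2 (derived state '+') is shared by Taxon A, Taxon B, Taxon C, and Taxon E — a synapomorphy uniting that clade.
Char. 3 (derived state '-') is shared by all ingroup taxa — unites the whole ingroup.
Only Taxon A, Taxon B, and Taxon E show the derived state '+' for Char. 4, supporting them as a clade.
Only Taxon A and Taxon E show the derived state '-' for Char. 5, supporting them as a clade.
Most parsimonious ingroup topology: (((Taxon B,(Taxon E,Taxon A)),Taxon C),Taxon D).
The clade {Taxon A, Taxon B, Taxon E} is supported by Char. 4: its derived state '+' occurs in exactly those taxa and in no other taxon (including the outgroup).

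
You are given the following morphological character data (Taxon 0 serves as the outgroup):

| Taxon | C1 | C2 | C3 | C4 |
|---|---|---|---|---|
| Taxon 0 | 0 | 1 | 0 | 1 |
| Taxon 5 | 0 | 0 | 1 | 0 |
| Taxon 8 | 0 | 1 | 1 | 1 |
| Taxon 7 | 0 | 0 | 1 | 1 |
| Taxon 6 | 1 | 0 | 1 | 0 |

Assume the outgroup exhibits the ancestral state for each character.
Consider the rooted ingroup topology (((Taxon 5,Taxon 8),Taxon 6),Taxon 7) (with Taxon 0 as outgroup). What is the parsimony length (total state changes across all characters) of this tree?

Map each character onto (((Taxon 5,Taxon 8),Taxon 6),Taxon 7) (rooted by Taxon 0) and count the minimum state changes it requires (Fitch parsimony):
C1: 1; C2: 2; C3: 1; C4: 2.
Total tree length = 6.

6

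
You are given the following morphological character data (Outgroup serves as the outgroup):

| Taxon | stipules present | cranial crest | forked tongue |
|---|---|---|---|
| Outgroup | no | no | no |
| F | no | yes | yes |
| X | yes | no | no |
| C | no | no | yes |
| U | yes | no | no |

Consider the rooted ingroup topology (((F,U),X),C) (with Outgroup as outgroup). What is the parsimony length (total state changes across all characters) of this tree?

5

Map each character onto (((F,U),X),C) (rooted by Outgroup) and count the minimum state changes it requires (Fitch parsimony):
stipules present: 2; cranial crest: 1; forked tongue: 2.
Total tree length = 5.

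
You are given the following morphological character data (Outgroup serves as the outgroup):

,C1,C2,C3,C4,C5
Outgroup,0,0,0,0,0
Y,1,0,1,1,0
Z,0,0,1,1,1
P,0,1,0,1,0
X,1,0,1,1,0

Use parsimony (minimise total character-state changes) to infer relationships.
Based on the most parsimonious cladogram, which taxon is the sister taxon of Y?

X

The outgroup has state '0' for every character, so '1' is the derived state throughout.
C1: derived state '1' in X and Y only — synapomorphy for {X, Y}.
C2 (derived state '1') is unique to P (autapomorphy; uninformative for grouping).
C3: derived state '1' in X, Y, and Z only — synapomorphy for {X, Y, Z}.
C4 (derived state '1') is shared by all ingroup taxa — unites the whole ingroup.
C5 (derived state '1') is unique to Z (autapomorphy; uninformative for grouping).
Most parsimonious ingroup topology: (((Y,X),Z),P).
Y and X form a cherry on this tree, so they are sister taxa.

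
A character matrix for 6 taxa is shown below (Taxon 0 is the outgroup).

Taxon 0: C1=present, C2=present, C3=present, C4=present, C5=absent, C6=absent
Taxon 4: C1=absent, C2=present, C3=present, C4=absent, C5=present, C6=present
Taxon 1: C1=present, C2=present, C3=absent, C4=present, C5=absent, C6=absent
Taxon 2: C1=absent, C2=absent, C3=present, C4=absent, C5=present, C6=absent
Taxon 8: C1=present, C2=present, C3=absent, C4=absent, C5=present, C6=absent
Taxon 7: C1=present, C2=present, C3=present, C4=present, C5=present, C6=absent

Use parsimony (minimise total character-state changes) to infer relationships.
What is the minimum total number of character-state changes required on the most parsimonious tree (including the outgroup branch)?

Character polarity is set by the outgroup: the derived state is whichever differs from the outgroup's state, so for C1, C2, C3, C4 the derived state is 'absent', and for the remaining characters it is 'present'.
Only Taxon 2 and Taxon 4 show the derived state 'absent' for C1, supporting them as a clade.
C2 (derived state 'absent') is unique to Taxon 2 (autapomorphy; uninformative for grouping).
C3 groups Taxon 1 and Taxon 8, which is incompatible with the clades supported by the remaining characters; treating it as convergent (homoplasy) costs fewer steps than any alternative tree.
C4: derived state 'absent' in Taxon 2, Taxon 4, and Taxon 8 only — synapomorphy for {Taxon 2, Taxon 4, Taxon 8}.
Only Taxon 2, Taxon 4, Taxon 7, and Taxon 8 show the derived state 'present' for C5, supporting them as a clade.
C6: derived state 'present' in Taxon 4 only — an autapomorphy, so it tells us nothing about relationships among taxa.
Most parsimonious ingroup topology: ((((Taxon 4,Taxon 2),Taxon 8),Taxon 7),Taxon 1).
Changes per character on this tree: C1: 1; C2: 1; C3: 2; C4: 1; C5: 1; C6: 1.
Total = 7.

7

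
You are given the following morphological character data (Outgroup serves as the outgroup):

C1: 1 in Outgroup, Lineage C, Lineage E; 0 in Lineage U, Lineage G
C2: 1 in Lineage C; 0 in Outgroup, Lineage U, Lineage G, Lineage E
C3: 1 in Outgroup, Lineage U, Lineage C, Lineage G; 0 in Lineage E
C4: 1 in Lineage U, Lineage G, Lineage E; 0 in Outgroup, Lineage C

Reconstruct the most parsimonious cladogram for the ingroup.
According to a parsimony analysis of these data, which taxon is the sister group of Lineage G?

Character polarity is set by the outgroup: the derived state is whichever differs from the outgroup's state, so for C1, C3 the derived state is '0', and for the remaining characters it is '1'.
Only Lineage G and Lineage U show the derived state '0' for C1, supporting them as a clade.
C2: derived state '1' in Lineage C only — an autapomorphy, so it tells us nothing about relationships among taxa.
C3: derived state '0' in Lineage E only — an autapomorphy, so it tells us nothing about relationships among taxa.
C4: derived state '1' in Lineage E, Lineage G, and Lineage U only — synapomorphy for {Lineage E, Lineage G, Lineage U}.
Most parsimonious ingroup topology: (((Lineage U,Lineage G),Lineage E),Lineage C).
Lineage G and Lineage U form a cherry on this tree, so they are sister taxa.

Lineage U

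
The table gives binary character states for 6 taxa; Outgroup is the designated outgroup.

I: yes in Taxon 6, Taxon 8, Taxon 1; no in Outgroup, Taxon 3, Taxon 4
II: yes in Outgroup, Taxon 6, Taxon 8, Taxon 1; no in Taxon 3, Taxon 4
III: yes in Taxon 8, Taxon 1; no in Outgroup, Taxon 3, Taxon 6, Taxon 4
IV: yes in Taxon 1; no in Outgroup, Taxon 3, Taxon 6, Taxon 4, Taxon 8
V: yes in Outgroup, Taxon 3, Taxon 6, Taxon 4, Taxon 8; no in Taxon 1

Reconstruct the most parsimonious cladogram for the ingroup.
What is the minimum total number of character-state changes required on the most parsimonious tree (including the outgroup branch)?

5

Character polarity is set by the outgroup: the derived state is whichever differs from the outgroup's state, so for II, V the derived state is 'no', and for the remaining characters it is 'yes'.
I (derived state 'yes') is shared by Taxon 1, Taxon 6, and Taxon 8 — a synapomorphy uniting that clade.
Only Taxon 3 and Taxon 4 show the derived state 'no' for II, supporting them as a clade.
III: derived state 'yes' in Taxon 1 and Taxon 8 only — synapomorphy for {Taxon 1, Taxon 8}.
IV (derived state 'yes') is unique to Taxon 1 (autapomorphy; uninformative for grouping).
V: derived state 'no' in Taxon 1 only — an autapomorphy, so it tells us nothing about relationships among taxa.
Most parsimonious ingroup topology: ((Taxon 3,Taxon 4),(Taxon 6,(Taxon 8,Taxon 1))).
Changes per character on this tree: I: 1; II: 1; III: 1; IV: 1; V: 1.
Total = 5.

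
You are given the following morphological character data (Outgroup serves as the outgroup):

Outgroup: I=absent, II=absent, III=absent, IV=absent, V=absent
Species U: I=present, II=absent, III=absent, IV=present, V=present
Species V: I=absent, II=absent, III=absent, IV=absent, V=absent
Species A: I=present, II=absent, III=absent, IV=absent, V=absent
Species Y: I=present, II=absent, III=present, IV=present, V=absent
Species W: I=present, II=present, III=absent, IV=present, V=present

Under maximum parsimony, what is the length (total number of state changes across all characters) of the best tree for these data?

5

The outgroup has state 'absent' for every character, so 'present' is the derived state throughout.
I (derived state 'present') is shared by Species A, Species U, Species W, and Species Y — a synapomorphy uniting that clade.
II (derived state 'present') is unique to Species W (autapomorphy; uninformative for grouping).
III (derived state 'present') is unique to Species Y (autapomorphy; uninformative for grouping).
IV (derived state 'present') is shared by Species U, Species W, and Species Y — a synapomorphy uniting that clade.
V: derived state 'present' in Species U and Species W only — synapomorphy for {Species U, Species W}.
Most parsimonious ingroup topology: ((((Species U,Species W),Species Y),Species A),Species V).
Changes per character on this tree: I: 1; II: 1; III: 1; IV: 1; V: 1.
Total = 5.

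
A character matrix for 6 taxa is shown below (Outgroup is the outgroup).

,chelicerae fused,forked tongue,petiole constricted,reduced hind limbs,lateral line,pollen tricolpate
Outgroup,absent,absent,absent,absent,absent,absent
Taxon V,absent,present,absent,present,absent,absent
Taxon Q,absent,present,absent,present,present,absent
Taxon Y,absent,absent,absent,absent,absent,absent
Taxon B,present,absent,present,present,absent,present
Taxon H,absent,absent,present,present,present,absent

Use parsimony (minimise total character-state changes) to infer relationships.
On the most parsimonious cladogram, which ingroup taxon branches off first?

Taxon Y

The outgroup has state 'absent' for every character, so 'present' is the derived state throughout.
chelicerae fused (derived state 'present') is unique to Taxon B (autapomorphy; uninformative for grouping).
forked tongue (derived state 'present') is shared by Taxon Q and Taxon V — a synapomorphy uniting that clade.
petiole constricted (derived state 'present') is shared by Taxon B and Taxon H — a synapomorphy uniting that clade.
Only Taxon B, Taxon H, Taxon Q, and Taxon V show the derived state 'present' for reduced hind limbs, supporting them as a clade.
lateral line groups Taxon H and Taxon Q, which is incompatible with the clades supported by the remaining characters; treating it as convergent (homoplasy) costs fewer steps than any alternative tree.
pollen tricolpate: derived state 'present' in Taxon B only — an autapomorphy, so it tells us nothing about relationships among taxa.
Most parsimonious ingroup topology: (((Taxon V,Taxon Q),(Taxon B,Taxon H)),Taxon Y).
Taxon Y is sister to the clade containing all other ingroup taxa, so it is the earliest-diverging (most basal) ingroup lineage.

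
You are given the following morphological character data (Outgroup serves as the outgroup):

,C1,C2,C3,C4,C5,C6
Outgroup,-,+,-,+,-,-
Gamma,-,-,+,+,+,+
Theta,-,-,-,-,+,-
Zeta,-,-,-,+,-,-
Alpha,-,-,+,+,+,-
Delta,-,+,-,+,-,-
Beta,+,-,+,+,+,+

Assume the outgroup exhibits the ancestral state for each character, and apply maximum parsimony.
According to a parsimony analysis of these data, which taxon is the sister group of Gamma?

Beta

Character polarity is set by the outgroup: the derived state is whichever differs from the outgroup's state, so for C2, C4 the derived state is '-', and for the remaining characters it is '+'.
C1: derived state '+' in Beta only — an autapomorphy, so it tells us nothing about relationships among taxa.
Only Alpha, Beta, Gamma, Theta, and Zeta show the derived state '-' for C2, supporting them as a clade.
Only Alpha, Beta, and Gamma show the derived state '+' for C3, supporting them as a clade.
C4: derived state '-' in Theta only — an autapomorphy, so it tells us nothing about relationships among taxa.
Only Alpha, Beta, Gamma, and Theta show the derived state '+' for C5, supporting them as a clade.
C6 (derived state '+') is shared by Beta and Gamma — a synapomorphy uniting that clade.
Most parsimonious ingroup topology: (((((Gamma,Beta),Alpha),Theta),Zeta),Delta).
Gamma and Beta form a cherry on this tree, so they are sister taxa.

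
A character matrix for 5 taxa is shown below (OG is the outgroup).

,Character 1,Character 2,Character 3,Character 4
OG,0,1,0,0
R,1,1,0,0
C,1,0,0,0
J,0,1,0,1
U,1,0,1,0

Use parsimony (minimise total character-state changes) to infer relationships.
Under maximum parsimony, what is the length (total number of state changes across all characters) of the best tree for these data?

4

Character polarity is set by the outgroup: the derived state is whichever differs from the outgroup's state, so for Character 2 the derived state is '0', and for the remaining characters it is '1'.
Character 1: derived state '1' in C, R, and U only — synapomorphy for {C, R, U}.
Character 2 (derived state '0') is shared by C and U — a synapomorphy uniting that clade.
Character 3: derived state '1' in U only — an autapomorphy, so it tells us nothing about relationships among taxa.
Character 4 (derived state '1') is unique to J (autapomorphy; uninformative for grouping).
Most parsimonious ingroup topology: ((R,(C,U)),J).
Changes per character on this tree: Character 1: 1; Character 2: 1; Character 3: 1; Character 4: 1.
Total = 4.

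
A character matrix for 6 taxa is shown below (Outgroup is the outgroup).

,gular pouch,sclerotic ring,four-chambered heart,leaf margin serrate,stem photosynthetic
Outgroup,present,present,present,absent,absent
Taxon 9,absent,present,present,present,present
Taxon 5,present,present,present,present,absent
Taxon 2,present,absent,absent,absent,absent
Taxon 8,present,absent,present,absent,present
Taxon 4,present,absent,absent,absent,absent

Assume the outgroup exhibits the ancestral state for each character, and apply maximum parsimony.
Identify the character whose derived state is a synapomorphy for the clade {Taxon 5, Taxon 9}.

leaf margin serrate

Character polarity is set by the outgroup: the derived state is whichever differs from the outgroup's state, so for gular pouch, sclerotic ring, four-chambered heart the derived state is 'absent', and for the remaining characters it is 'present'.
gular pouch: derived state 'absent' in Taxon 9 only — an autapomorphy, so it tells us nothing about relationships among taxa.
sclerotic ring (derived state 'absent') is shared by Taxon 2, Taxon 4, and Taxon 8 — a synapomorphy uniting that clade.
four-chambered heart (derived state 'absent') is shared by Taxon 2 and Taxon 4 — a synapomorphy uniting that clade.
Only Taxon 5 and Taxon 9 show the derived state 'present' for leaf margin serrate, supporting them as a clade.
stem photosynthetic groups Taxon 8 and Taxon 9, which is incompatible with the clades supported by the remaining characters; treating it as convergent (homoplasy) costs fewer steps than any alternative tree.
Most parsimonious ingroup topology: ((Taxon 9,Taxon 5),((Taxon 2,Taxon 4),Taxon 8)).
The clade {Taxon 5, Taxon 9} is supported by leaf margin serrate: its derived state 'present' occurs in exactly those taxa and in no other taxon (including the outgroup).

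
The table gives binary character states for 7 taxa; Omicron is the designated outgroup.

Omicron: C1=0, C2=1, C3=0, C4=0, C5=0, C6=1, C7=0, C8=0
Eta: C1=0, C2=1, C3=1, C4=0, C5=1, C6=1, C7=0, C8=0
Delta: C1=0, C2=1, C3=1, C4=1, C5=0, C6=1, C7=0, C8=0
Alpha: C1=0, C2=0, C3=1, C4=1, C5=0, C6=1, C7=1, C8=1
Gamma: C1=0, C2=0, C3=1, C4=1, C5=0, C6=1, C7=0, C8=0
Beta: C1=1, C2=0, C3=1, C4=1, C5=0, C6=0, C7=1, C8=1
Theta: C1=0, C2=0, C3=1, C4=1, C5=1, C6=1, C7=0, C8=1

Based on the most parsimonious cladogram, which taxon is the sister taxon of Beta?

Character polarity is set by the outgroup: the derived state is whichever differs from the outgroup's state, so for C2, C6 the derived state is '0', and for the remaining characters it is '1'.
C1 (derived state '1') is unique to Beta (autapomorphy; uninformative for grouping).
Only Alpha, Beta, Gamma, and Theta show the derived state '0' for C2, supporting them as a clade.
C3 (derived state '1') is shared by all ingroup taxa — unites the whole ingroup.
C4 (derived state '1') is shared by Alpha, Beta, Delta, Gamma, and Theta — a synapomorphy uniting that clade.
C5 (state '1') occurs in Eta and Theta but conflicts with the nesting implied by the other characters — most parsimoniously interpreted as homoplasy.
C6: derived state '0' in Beta only — an autapomorphy, so it tells us nothing about relationships among taxa.
C7: derived state '1' in Alpha and Beta only — synapomorphy for {Alpha, Beta}.
C8: derived state '1' in Alpha, Beta, and Theta only — synapomorphy for {Alpha, Beta, Theta}.
Most parsimonious ingroup topology: (Eta,(Delta,(((Alpha,Beta),Theta),Gamma))).
Beta and Alpha form a cherry on this tree, so they are sister taxa.

Alpha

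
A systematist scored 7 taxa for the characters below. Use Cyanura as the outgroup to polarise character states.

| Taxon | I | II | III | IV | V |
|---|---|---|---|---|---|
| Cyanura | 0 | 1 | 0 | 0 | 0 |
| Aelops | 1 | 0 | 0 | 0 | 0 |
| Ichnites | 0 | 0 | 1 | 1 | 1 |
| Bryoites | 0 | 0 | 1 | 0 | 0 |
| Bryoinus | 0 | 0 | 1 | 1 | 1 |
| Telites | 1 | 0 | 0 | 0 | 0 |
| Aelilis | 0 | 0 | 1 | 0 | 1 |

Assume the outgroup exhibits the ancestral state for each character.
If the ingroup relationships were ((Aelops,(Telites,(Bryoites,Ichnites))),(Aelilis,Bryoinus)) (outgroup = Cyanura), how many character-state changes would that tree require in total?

Map each character onto ((Aelops,(Telites,(Bryoites,Ichnites))),(Aelilis,Bryoinus)) (rooted by Cyanura) and count the minimum state changes it requires (Fitch parsimony):
I: 2; II: 1; III: 2; IV: 2; V: 2.
Total tree length = 9.

9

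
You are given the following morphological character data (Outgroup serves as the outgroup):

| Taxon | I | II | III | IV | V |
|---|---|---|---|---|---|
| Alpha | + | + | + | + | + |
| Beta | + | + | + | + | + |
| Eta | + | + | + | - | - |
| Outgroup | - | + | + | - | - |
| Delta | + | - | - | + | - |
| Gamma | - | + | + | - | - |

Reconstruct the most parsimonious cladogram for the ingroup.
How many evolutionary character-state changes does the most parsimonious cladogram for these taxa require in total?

5

Character polarity is set by the outgroup: the derived state is whichever differs from the outgroup's state, so for II, III the derived state is '-', and for the remaining characters it is '+'.
Only Alpha, Beta, Delta, and Eta show the derived state '+' for I, supporting them as a clade.
II (derived state '-') is unique to Delta (autapomorphy; uninformative for grouping).
III: derived state '-' in Delta only — an autapomorphy, so it tells us nothing about relationships among taxa.
IV: derived state '+' in Alpha, Beta, and Delta only — synapomorphy for {Alpha, Beta, Delta}.
V (derived state '+') is shared by Alpha and Beta — a synapomorphy uniting that clade.
Most parsimonious ingroup topology: ((((Alpha,Beta),Delta),Eta),Gamma).
Changes per character on this tree: I: 1; II: 1; III: 1; IV: 1; V: 1.
Total = 5.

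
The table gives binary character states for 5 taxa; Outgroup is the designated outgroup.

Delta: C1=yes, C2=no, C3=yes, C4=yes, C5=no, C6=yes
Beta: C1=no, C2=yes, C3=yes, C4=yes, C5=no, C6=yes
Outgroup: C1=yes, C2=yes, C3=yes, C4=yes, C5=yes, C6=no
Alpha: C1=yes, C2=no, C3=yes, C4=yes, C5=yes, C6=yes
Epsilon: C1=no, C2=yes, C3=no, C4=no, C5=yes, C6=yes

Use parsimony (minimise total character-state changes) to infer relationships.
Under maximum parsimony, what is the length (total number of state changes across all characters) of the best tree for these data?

7

Character polarity is set by the outgroup: the derived state is whichever differs from the outgroup's state, so for C1, C2, C3, C4, C5 the derived state is 'no', and for the remaining characters it is 'yes'.
C1 (derived state 'no') is shared by Beta and Epsilon — a synapomorphy uniting that clade.
C2: derived state 'no' in Alpha and Delta only — synapomorphy for {Alpha, Delta}.
C3 (derived state 'no') is unique to Epsilon (autapomorphy; uninformative for grouping).
C4 (derived state 'no') is unique to Epsilon (autapomorphy; uninformative for grouping).
C5 (state 'no') occurs in Beta and Delta but conflicts with the nesting implied by the other characters — most parsimoniously interpreted as homoplasy.
C6 (derived state 'yes') is shared by all ingroup taxa — unites the whole ingroup.
Most parsimonious ingroup topology: ((Alpha,Delta),(Epsilon,Beta)).
Changes per character on this tree: C1: 1; C2: 1; C3: 1; C4: 1; C5: 2; C6: 1.
Total = 7.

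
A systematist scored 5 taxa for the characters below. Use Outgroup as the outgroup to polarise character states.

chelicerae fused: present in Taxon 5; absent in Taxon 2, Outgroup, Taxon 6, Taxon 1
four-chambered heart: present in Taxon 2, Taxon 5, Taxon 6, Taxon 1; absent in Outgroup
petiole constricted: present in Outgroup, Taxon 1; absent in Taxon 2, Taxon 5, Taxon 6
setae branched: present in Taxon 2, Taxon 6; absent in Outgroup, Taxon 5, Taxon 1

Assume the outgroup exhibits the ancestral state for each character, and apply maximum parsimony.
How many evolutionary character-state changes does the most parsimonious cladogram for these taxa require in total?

Character polarity is set by the outgroup: the derived state is whichever differs from the outgroup's state, so for petiole constricted the derived state is 'absent', and for the remaining characters it is 'present'.
chelicerae fused: derived state 'present' in Taxon 5 only — an autapomorphy, so it tells us nothing about relationships among taxa.
four-chambered heart (derived state 'present') is shared by all ingroup taxa — unites the whole ingroup.
petiole constricted (derived state 'absent') is shared by Taxon 2, Taxon 5, and Taxon 6 — a synapomorphy uniting that clade.
Only Taxon 2 and Taxon 6 show the derived state 'present' for setae branched, supporting them as a clade.
Most parsimonious ingroup topology: ((Taxon 5,(Taxon 2,Taxon 6)),Taxon 1).
Changes per character on this tree: chelicerae fused: 1; four-chambered heart: 1; petiole constricted: 1; setae branched: 1.
Total = 4.

4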